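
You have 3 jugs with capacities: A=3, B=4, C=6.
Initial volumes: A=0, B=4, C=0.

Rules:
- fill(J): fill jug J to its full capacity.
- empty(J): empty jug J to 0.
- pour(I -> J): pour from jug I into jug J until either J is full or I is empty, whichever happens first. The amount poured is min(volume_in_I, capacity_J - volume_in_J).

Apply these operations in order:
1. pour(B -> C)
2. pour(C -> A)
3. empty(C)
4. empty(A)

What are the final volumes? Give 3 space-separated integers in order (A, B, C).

Step 1: pour(B -> C) -> (A=0 B=0 C=4)
Step 2: pour(C -> A) -> (A=3 B=0 C=1)
Step 3: empty(C) -> (A=3 B=0 C=0)
Step 4: empty(A) -> (A=0 B=0 C=0)

Answer: 0 0 0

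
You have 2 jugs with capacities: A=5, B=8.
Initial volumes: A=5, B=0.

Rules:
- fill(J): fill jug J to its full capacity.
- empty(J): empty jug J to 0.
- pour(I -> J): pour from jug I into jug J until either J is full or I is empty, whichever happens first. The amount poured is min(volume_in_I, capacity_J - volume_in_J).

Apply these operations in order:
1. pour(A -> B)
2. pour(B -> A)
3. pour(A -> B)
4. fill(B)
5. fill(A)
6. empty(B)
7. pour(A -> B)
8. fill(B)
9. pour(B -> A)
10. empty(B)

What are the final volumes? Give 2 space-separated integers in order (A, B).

Answer: 5 0

Derivation:
Step 1: pour(A -> B) -> (A=0 B=5)
Step 2: pour(B -> A) -> (A=5 B=0)
Step 3: pour(A -> B) -> (A=0 B=5)
Step 4: fill(B) -> (A=0 B=8)
Step 5: fill(A) -> (A=5 B=8)
Step 6: empty(B) -> (A=5 B=0)
Step 7: pour(A -> B) -> (A=0 B=5)
Step 8: fill(B) -> (A=0 B=8)
Step 9: pour(B -> A) -> (A=5 B=3)
Step 10: empty(B) -> (A=5 B=0)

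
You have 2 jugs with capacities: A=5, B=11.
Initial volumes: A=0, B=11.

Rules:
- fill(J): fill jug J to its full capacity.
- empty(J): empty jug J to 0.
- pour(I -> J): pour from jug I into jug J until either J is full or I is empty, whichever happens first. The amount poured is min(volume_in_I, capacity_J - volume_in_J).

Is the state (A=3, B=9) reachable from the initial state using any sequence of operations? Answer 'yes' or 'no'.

Answer: no

Derivation:
BFS explored all 32 reachable states.
Reachable set includes: (0,0), (0,1), (0,2), (0,3), (0,4), (0,5), (0,6), (0,7), (0,8), (0,9), (0,10), (0,11) ...
Target (A=3, B=9) not in reachable set → no.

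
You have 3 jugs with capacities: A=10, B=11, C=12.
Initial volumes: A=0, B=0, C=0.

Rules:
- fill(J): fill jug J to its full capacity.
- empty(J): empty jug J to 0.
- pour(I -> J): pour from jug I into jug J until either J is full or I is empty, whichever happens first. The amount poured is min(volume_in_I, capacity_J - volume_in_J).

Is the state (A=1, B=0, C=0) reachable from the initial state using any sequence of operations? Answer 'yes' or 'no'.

Answer: yes

Derivation:
BFS from (A=0, B=0, C=0):
  1. fill(B) -> (A=0 B=11 C=0)
  2. pour(B -> A) -> (A=10 B=1 C=0)
  3. empty(A) -> (A=0 B=1 C=0)
  4. pour(B -> A) -> (A=1 B=0 C=0)
Target reached → yes.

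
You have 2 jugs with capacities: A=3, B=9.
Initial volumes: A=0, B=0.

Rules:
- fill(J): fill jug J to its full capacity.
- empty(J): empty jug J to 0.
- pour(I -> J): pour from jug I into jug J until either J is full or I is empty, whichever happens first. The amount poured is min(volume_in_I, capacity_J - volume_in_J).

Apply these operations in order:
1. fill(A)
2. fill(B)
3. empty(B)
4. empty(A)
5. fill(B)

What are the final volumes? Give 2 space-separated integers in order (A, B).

Answer: 0 9

Derivation:
Step 1: fill(A) -> (A=3 B=0)
Step 2: fill(B) -> (A=3 B=9)
Step 3: empty(B) -> (A=3 B=0)
Step 4: empty(A) -> (A=0 B=0)
Step 5: fill(B) -> (A=0 B=9)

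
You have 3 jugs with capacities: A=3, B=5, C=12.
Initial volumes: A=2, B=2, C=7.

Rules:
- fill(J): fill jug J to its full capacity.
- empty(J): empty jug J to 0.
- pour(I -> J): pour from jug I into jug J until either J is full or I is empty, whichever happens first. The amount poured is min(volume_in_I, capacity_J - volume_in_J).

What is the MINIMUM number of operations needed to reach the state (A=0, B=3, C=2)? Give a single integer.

Answer: 4

Derivation:
BFS from (A=2, B=2, C=7). One shortest path:
  1. fill(A) -> (A=3 B=2 C=7)
  2. empty(C) -> (A=3 B=2 C=0)
  3. pour(B -> C) -> (A=3 B=0 C=2)
  4. pour(A -> B) -> (A=0 B=3 C=2)
Reached target in 4 moves.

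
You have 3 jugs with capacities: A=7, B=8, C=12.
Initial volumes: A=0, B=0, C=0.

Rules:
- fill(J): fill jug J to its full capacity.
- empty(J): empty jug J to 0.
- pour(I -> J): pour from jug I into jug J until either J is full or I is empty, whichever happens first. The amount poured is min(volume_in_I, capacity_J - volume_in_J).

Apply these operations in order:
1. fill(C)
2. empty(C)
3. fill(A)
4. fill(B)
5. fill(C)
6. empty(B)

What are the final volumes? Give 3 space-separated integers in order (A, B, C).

Step 1: fill(C) -> (A=0 B=0 C=12)
Step 2: empty(C) -> (A=0 B=0 C=0)
Step 3: fill(A) -> (A=7 B=0 C=0)
Step 4: fill(B) -> (A=7 B=8 C=0)
Step 5: fill(C) -> (A=7 B=8 C=12)
Step 6: empty(B) -> (A=7 B=0 C=12)

Answer: 7 0 12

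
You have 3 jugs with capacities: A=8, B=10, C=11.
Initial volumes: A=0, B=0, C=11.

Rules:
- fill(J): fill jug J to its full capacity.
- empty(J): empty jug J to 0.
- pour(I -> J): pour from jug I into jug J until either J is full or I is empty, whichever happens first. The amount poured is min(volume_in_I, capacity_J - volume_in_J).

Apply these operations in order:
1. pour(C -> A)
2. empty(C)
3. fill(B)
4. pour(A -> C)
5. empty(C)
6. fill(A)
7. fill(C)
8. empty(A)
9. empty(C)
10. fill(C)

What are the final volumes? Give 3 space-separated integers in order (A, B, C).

Answer: 0 10 11

Derivation:
Step 1: pour(C -> A) -> (A=8 B=0 C=3)
Step 2: empty(C) -> (A=8 B=0 C=0)
Step 3: fill(B) -> (A=8 B=10 C=0)
Step 4: pour(A -> C) -> (A=0 B=10 C=8)
Step 5: empty(C) -> (A=0 B=10 C=0)
Step 6: fill(A) -> (A=8 B=10 C=0)
Step 7: fill(C) -> (A=8 B=10 C=11)
Step 8: empty(A) -> (A=0 B=10 C=11)
Step 9: empty(C) -> (A=0 B=10 C=0)
Step 10: fill(C) -> (A=0 B=10 C=11)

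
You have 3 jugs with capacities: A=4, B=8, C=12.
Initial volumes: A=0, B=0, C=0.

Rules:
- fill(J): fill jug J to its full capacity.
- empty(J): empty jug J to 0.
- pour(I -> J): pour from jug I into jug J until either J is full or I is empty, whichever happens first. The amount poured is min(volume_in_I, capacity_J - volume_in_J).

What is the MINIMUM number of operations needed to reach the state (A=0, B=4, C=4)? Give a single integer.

Answer: 3

Derivation:
BFS from (A=0, B=0, C=0). One shortest path:
  1. fill(B) -> (A=0 B=8 C=0)
  2. pour(B -> A) -> (A=4 B=4 C=0)
  3. pour(A -> C) -> (A=0 B=4 C=4)
Reached target in 3 moves.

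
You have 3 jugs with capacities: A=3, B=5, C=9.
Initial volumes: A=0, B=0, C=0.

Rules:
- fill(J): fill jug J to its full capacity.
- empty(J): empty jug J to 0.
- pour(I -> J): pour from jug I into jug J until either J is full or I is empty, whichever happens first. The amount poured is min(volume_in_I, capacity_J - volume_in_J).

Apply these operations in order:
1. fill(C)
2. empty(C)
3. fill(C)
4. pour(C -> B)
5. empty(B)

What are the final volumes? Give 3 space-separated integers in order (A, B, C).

Step 1: fill(C) -> (A=0 B=0 C=9)
Step 2: empty(C) -> (A=0 B=0 C=0)
Step 3: fill(C) -> (A=0 B=0 C=9)
Step 4: pour(C -> B) -> (A=0 B=5 C=4)
Step 5: empty(B) -> (A=0 B=0 C=4)

Answer: 0 0 4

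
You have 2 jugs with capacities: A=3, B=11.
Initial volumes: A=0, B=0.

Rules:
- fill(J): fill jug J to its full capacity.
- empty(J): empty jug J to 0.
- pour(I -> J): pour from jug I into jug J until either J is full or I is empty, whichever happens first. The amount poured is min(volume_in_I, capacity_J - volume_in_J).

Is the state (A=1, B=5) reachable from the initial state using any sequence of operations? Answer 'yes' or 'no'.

BFS explored all 28 reachable states.
Reachable set includes: (0,0), (0,1), (0,2), (0,3), (0,4), (0,5), (0,6), (0,7), (0,8), (0,9), (0,10), (0,11) ...
Target (A=1, B=5) not in reachable set → no.

Answer: no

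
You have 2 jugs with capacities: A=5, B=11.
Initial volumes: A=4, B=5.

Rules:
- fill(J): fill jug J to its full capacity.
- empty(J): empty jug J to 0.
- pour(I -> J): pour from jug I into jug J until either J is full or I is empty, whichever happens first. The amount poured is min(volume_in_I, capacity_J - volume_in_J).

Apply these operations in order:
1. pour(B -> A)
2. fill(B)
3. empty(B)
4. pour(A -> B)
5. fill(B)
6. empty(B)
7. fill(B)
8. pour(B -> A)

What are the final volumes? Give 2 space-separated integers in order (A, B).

Step 1: pour(B -> A) -> (A=5 B=4)
Step 2: fill(B) -> (A=5 B=11)
Step 3: empty(B) -> (A=5 B=0)
Step 4: pour(A -> B) -> (A=0 B=5)
Step 5: fill(B) -> (A=0 B=11)
Step 6: empty(B) -> (A=0 B=0)
Step 7: fill(B) -> (A=0 B=11)
Step 8: pour(B -> A) -> (A=5 B=6)

Answer: 5 6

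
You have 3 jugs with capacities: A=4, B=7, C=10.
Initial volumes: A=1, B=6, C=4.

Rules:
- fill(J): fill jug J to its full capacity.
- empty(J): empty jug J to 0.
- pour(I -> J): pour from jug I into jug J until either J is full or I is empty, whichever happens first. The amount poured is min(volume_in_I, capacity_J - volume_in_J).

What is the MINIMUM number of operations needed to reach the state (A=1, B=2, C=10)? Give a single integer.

BFS from (A=1, B=6, C=4). One shortest path:
  1. fill(C) -> (A=1 B=6 C=10)
  2. pour(C -> A) -> (A=4 B=6 C=7)
  3. empty(A) -> (A=0 B=6 C=7)
  4. pour(B -> A) -> (A=4 B=2 C=7)
  5. pour(A -> C) -> (A=1 B=2 C=10)
Reached target in 5 moves.

Answer: 5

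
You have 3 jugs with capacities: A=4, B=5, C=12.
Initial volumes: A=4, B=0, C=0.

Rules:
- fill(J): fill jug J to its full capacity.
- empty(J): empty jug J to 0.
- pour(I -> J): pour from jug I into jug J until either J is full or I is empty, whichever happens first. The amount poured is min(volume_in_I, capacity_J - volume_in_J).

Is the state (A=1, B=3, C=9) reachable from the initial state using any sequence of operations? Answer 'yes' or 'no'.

Answer: no

Derivation:
BFS explored all 258 reachable states.
Reachable set includes: (0,0,0), (0,0,1), (0,0,2), (0,0,3), (0,0,4), (0,0,5), (0,0,6), (0,0,7), (0,0,8), (0,0,9), (0,0,10), (0,0,11) ...
Target (A=1, B=3, C=9) not in reachable set → no.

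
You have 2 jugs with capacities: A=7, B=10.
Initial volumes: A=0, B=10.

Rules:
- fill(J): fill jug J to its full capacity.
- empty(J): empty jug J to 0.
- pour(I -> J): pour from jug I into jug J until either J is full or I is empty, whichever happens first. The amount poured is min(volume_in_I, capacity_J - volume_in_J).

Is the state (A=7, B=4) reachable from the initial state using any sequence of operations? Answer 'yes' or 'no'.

Answer: yes

Derivation:
BFS from (A=0, B=10):
  1. fill(A) -> (A=7 B=10)
  2. empty(B) -> (A=7 B=0)
  3. pour(A -> B) -> (A=0 B=7)
  4. fill(A) -> (A=7 B=7)
  5. pour(A -> B) -> (A=4 B=10)
  6. empty(B) -> (A=4 B=0)
  7. pour(A -> B) -> (A=0 B=4)
  8. fill(A) -> (A=7 B=4)
Target reached → yes.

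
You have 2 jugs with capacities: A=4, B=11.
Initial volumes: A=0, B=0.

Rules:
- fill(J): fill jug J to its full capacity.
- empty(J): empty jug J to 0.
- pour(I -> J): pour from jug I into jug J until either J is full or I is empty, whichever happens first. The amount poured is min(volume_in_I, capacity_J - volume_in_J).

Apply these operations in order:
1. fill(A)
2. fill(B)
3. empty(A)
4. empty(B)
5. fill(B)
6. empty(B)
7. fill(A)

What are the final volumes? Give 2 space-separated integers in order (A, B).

Step 1: fill(A) -> (A=4 B=0)
Step 2: fill(B) -> (A=4 B=11)
Step 3: empty(A) -> (A=0 B=11)
Step 4: empty(B) -> (A=0 B=0)
Step 5: fill(B) -> (A=0 B=11)
Step 6: empty(B) -> (A=0 B=0)
Step 7: fill(A) -> (A=4 B=0)

Answer: 4 0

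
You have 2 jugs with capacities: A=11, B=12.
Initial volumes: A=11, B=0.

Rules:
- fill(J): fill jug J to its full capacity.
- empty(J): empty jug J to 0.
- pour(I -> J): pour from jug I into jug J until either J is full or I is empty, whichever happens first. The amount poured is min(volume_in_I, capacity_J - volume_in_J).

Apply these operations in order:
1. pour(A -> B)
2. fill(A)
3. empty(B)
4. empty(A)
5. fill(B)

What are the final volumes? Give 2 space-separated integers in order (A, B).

Step 1: pour(A -> B) -> (A=0 B=11)
Step 2: fill(A) -> (A=11 B=11)
Step 3: empty(B) -> (A=11 B=0)
Step 4: empty(A) -> (A=0 B=0)
Step 5: fill(B) -> (A=0 B=12)

Answer: 0 12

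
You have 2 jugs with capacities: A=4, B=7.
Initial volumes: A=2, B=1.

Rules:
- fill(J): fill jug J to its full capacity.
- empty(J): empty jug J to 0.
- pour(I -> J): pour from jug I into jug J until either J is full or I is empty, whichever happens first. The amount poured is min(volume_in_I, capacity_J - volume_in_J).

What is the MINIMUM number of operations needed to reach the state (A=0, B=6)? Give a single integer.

BFS from (A=2, B=1). One shortest path:
  1. empty(B) -> (A=2 B=0)
  2. pour(A -> B) -> (A=0 B=2)
  3. fill(A) -> (A=4 B=2)
  4. pour(A -> B) -> (A=0 B=6)
Reached target in 4 moves.

Answer: 4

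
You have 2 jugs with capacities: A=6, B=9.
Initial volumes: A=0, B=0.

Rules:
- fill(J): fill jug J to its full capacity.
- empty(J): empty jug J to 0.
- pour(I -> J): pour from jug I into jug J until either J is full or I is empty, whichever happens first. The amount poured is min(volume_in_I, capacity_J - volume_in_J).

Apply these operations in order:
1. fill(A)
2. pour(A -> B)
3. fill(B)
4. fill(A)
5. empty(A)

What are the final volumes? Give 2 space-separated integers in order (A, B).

Step 1: fill(A) -> (A=6 B=0)
Step 2: pour(A -> B) -> (A=0 B=6)
Step 3: fill(B) -> (A=0 B=9)
Step 4: fill(A) -> (A=6 B=9)
Step 5: empty(A) -> (A=0 B=9)

Answer: 0 9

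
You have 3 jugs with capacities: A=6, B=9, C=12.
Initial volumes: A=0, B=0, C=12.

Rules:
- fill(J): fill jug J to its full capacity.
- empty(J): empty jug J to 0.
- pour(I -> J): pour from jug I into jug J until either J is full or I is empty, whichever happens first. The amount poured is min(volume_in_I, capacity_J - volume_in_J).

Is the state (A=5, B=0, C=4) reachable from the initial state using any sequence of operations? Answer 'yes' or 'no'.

BFS explored all 54 reachable states.
Reachable set includes: (0,0,0), (0,0,3), (0,0,6), (0,0,9), (0,0,12), (0,3,0), (0,3,3), (0,3,6), (0,3,9), (0,3,12), (0,6,0), (0,6,3) ...
Target (A=5, B=0, C=4) not in reachable set → no.

Answer: no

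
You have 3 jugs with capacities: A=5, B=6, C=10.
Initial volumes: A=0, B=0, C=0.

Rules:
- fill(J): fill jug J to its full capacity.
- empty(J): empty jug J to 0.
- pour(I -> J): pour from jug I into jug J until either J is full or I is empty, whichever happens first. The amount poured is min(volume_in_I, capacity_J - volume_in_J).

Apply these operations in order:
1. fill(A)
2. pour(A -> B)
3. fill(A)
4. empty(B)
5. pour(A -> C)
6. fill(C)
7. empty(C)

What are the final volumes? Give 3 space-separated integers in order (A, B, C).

Answer: 0 0 0

Derivation:
Step 1: fill(A) -> (A=5 B=0 C=0)
Step 2: pour(A -> B) -> (A=0 B=5 C=0)
Step 3: fill(A) -> (A=5 B=5 C=0)
Step 4: empty(B) -> (A=5 B=0 C=0)
Step 5: pour(A -> C) -> (A=0 B=0 C=5)
Step 6: fill(C) -> (A=0 B=0 C=10)
Step 7: empty(C) -> (A=0 B=0 C=0)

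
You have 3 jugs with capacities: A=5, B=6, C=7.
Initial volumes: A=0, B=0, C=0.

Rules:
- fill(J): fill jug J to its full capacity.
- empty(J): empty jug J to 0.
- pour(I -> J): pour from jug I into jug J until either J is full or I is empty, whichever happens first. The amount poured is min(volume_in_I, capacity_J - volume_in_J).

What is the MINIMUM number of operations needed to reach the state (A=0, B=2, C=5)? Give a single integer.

Answer: 4

Derivation:
BFS from (A=0, B=0, C=0). One shortest path:
  1. fill(C) -> (A=0 B=0 C=7)
  2. pour(C -> A) -> (A=5 B=0 C=2)
  3. pour(C -> B) -> (A=5 B=2 C=0)
  4. pour(A -> C) -> (A=0 B=2 C=5)
Reached target in 4 moves.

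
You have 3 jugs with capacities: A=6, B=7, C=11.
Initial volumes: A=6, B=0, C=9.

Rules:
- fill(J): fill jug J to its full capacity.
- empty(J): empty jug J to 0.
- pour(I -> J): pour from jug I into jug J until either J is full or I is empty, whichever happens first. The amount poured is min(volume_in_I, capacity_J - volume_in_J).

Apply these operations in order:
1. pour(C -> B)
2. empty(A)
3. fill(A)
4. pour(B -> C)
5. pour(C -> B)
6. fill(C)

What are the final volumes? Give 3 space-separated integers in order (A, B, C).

Answer: 6 7 11

Derivation:
Step 1: pour(C -> B) -> (A=6 B=7 C=2)
Step 2: empty(A) -> (A=0 B=7 C=2)
Step 3: fill(A) -> (A=6 B=7 C=2)
Step 4: pour(B -> C) -> (A=6 B=0 C=9)
Step 5: pour(C -> B) -> (A=6 B=7 C=2)
Step 6: fill(C) -> (A=6 B=7 C=11)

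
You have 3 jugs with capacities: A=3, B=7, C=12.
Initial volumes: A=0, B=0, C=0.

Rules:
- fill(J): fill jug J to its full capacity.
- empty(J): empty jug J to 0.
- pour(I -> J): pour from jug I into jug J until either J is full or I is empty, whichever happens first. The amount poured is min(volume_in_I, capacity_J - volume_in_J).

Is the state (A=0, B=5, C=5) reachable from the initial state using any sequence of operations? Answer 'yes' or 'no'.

BFS from (A=0, B=0, C=0):
  1. fill(A) -> (A=3 B=0 C=0)
  2. fill(B) -> (A=3 B=7 C=0)
  3. pour(A -> C) -> (A=0 B=7 C=3)
  4. fill(A) -> (A=3 B=7 C=3)
  5. pour(B -> C) -> (A=3 B=0 C=10)
  6. pour(A -> C) -> (A=1 B=0 C=12)
  7. pour(C -> B) -> (A=1 B=7 C=5)
  8. pour(B -> A) -> (A=3 B=5 C=5)
  9. empty(A) -> (A=0 B=5 C=5)
Target reached → yes.

Answer: yes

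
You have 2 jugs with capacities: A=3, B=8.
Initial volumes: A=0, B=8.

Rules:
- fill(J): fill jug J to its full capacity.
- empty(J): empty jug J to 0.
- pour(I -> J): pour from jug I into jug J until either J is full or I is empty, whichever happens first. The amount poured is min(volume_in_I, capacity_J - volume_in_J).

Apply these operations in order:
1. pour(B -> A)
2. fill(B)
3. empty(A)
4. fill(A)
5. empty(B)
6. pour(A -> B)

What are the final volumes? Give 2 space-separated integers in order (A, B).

Answer: 0 3

Derivation:
Step 1: pour(B -> A) -> (A=3 B=5)
Step 2: fill(B) -> (A=3 B=8)
Step 3: empty(A) -> (A=0 B=8)
Step 4: fill(A) -> (A=3 B=8)
Step 5: empty(B) -> (A=3 B=0)
Step 6: pour(A -> B) -> (A=0 B=3)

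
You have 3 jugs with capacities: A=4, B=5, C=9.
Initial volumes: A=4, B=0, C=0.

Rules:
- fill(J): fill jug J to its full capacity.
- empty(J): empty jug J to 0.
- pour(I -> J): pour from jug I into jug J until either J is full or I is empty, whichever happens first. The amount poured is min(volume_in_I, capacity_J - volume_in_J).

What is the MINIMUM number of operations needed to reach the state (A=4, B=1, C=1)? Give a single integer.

BFS from (A=4, B=0, C=0). One shortest path:
  1. empty(A) -> (A=0 B=0 C=0)
  2. fill(B) -> (A=0 B=5 C=0)
  3. pour(B -> A) -> (A=4 B=1 C=0)
  4. empty(A) -> (A=0 B=1 C=0)
  5. pour(B -> C) -> (A=0 B=0 C=1)
  6. fill(B) -> (A=0 B=5 C=1)
  7. pour(B -> A) -> (A=4 B=1 C=1)
Reached target in 7 moves.

Answer: 7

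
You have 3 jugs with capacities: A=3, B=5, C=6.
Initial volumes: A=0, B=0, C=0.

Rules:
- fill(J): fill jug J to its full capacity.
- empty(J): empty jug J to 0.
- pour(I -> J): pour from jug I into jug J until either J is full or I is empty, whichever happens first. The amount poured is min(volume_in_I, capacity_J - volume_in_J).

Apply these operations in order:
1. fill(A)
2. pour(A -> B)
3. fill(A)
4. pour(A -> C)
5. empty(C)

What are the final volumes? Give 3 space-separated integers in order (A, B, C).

Step 1: fill(A) -> (A=3 B=0 C=0)
Step 2: pour(A -> B) -> (A=0 B=3 C=0)
Step 3: fill(A) -> (A=3 B=3 C=0)
Step 4: pour(A -> C) -> (A=0 B=3 C=3)
Step 5: empty(C) -> (A=0 B=3 C=0)

Answer: 0 3 0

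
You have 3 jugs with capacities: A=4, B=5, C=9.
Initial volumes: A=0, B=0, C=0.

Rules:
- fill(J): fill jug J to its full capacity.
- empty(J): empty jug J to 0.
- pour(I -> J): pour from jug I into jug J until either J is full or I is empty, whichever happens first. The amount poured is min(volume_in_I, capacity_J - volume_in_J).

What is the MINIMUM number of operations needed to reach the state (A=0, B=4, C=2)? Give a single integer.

Answer: 8

Derivation:
BFS from (A=0, B=0, C=0). One shortest path:
  1. fill(B) -> (A=0 B=5 C=0)
  2. pour(B -> A) -> (A=4 B=1 C=0)
  3. empty(A) -> (A=0 B=1 C=0)
  4. pour(B -> A) -> (A=1 B=0 C=0)
  5. fill(B) -> (A=1 B=5 C=0)
  6. pour(B -> A) -> (A=4 B=2 C=0)
  7. pour(B -> C) -> (A=4 B=0 C=2)
  8. pour(A -> B) -> (A=0 B=4 C=2)
Reached target in 8 moves.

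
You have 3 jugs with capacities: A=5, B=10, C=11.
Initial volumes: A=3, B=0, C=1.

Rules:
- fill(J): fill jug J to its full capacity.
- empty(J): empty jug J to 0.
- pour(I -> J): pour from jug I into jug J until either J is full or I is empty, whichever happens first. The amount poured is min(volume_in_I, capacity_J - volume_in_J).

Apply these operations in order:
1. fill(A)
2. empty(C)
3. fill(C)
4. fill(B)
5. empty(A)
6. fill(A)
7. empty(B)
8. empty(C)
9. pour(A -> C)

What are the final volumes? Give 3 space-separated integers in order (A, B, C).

Step 1: fill(A) -> (A=5 B=0 C=1)
Step 2: empty(C) -> (A=5 B=0 C=0)
Step 3: fill(C) -> (A=5 B=0 C=11)
Step 4: fill(B) -> (A=5 B=10 C=11)
Step 5: empty(A) -> (A=0 B=10 C=11)
Step 6: fill(A) -> (A=5 B=10 C=11)
Step 7: empty(B) -> (A=5 B=0 C=11)
Step 8: empty(C) -> (A=5 B=0 C=0)
Step 9: pour(A -> C) -> (A=0 B=0 C=5)

Answer: 0 0 5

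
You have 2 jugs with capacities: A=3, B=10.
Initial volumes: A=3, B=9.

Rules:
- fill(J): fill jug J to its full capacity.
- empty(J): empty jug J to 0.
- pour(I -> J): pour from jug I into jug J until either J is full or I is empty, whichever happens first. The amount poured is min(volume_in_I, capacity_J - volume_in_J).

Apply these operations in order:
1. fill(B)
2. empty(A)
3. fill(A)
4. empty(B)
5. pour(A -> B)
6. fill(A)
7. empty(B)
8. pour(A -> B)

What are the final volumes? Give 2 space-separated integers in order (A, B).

Step 1: fill(B) -> (A=3 B=10)
Step 2: empty(A) -> (A=0 B=10)
Step 3: fill(A) -> (A=3 B=10)
Step 4: empty(B) -> (A=3 B=0)
Step 5: pour(A -> B) -> (A=0 B=3)
Step 6: fill(A) -> (A=3 B=3)
Step 7: empty(B) -> (A=3 B=0)
Step 8: pour(A -> B) -> (A=0 B=3)

Answer: 0 3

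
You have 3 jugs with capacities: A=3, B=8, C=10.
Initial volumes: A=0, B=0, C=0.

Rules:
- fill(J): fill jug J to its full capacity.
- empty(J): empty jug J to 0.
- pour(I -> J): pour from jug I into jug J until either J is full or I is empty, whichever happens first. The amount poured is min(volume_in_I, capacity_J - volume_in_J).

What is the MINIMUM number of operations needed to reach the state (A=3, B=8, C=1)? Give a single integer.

Answer: 7

Derivation:
BFS from (A=0, B=0, C=0). One shortest path:
  1. fill(B) -> (A=0 B=8 C=0)
  2. fill(C) -> (A=0 B=8 C=10)
  3. pour(C -> A) -> (A=3 B=8 C=7)
  4. empty(A) -> (A=0 B=8 C=7)
  5. pour(C -> A) -> (A=3 B=8 C=4)
  6. empty(A) -> (A=0 B=8 C=4)
  7. pour(C -> A) -> (A=3 B=8 C=1)
Reached target in 7 moves.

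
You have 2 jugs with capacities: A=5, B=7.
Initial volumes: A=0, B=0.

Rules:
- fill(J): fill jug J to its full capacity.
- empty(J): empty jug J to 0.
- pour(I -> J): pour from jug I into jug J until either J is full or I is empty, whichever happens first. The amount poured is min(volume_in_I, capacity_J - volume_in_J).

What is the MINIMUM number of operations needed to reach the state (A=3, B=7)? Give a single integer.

Answer: 4

Derivation:
BFS from (A=0, B=0). One shortest path:
  1. fill(A) -> (A=5 B=0)
  2. pour(A -> B) -> (A=0 B=5)
  3. fill(A) -> (A=5 B=5)
  4. pour(A -> B) -> (A=3 B=7)
Reached target in 4 moves.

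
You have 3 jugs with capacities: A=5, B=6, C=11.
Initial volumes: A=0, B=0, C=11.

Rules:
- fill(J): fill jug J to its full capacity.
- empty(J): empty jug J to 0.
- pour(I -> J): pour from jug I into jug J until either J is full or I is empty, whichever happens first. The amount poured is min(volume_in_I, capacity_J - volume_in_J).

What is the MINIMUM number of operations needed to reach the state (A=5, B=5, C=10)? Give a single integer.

BFS from (A=0, B=0, C=11). One shortest path:
  1. fill(A) -> (A=5 B=0 C=11)
  2. pour(A -> B) -> (A=0 B=5 C=11)
  3. fill(A) -> (A=5 B=5 C=11)
  4. pour(C -> B) -> (A=5 B=6 C=10)
  5. empty(B) -> (A=5 B=0 C=10)
  6. pour(A -> B) -> (A=0 B=5 C=10)
  7. fill(A) -> (A=5 B=5 C=10)
Reached target in 7 moves.

Answer: 7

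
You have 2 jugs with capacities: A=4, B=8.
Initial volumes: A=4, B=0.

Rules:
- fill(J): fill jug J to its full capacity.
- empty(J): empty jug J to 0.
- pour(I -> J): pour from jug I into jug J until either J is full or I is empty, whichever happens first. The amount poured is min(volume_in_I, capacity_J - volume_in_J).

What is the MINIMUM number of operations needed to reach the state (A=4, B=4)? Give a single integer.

BFS from (A=4, B=0). One shortest path:
  1. pour(A -> B) -> (A=0 B=4)
  2. fill(A) -> (A=4 B=4)
Reached target in 2 moves.

Answer: 2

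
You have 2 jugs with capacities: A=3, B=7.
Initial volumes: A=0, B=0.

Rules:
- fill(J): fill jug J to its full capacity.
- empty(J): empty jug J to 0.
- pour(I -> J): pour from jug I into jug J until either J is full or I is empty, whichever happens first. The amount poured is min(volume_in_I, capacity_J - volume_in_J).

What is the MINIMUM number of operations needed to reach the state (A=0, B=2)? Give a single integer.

Answer: 8

Derivation:
BFS from (A=0, B=0). One shortest path:
  1. fill(A) -> (A=3 B=0)
  2. pour(A -> B) -> (A=0 B=3)
  3. fill(A) -> (A=3 B=3)
  4. pour(A -> B) -> (A=0 B=6)
  5. fill(A) -> (A=3 B=6)
  6. pour(A -> B) -> (A=2 B=7)
  7. empty(B) -> (A=2 B=0)
  8. pour(A -> B) -> (A=0 B=2)
Reached target in 8 moves.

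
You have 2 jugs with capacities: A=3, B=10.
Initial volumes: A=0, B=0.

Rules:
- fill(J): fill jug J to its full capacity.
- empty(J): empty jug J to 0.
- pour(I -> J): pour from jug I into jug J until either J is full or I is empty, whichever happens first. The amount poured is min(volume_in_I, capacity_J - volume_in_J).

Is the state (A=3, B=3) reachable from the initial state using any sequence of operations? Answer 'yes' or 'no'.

BFS from (A=0, B=0):
  1. fill(A) -> (A=3 B=0)
  2. pour(A -> B) -> (A=0 B=3)
  3. fill(A) -> (A=3 B=3)
Target reached → yes.

Answer: yes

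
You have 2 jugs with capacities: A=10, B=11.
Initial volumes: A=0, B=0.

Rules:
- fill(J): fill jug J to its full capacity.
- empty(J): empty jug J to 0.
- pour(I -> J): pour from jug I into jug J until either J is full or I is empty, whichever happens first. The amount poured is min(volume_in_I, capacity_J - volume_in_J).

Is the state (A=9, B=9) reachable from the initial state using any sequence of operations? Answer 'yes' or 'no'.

Answer: no

Derivation:
BFS explored all 42 reachable states.
Reachable set includes: (0,0), (0,1), (0,2), (0,3), (0,4), (0,5), (0,6), (0,7), (0,8), (0,9), (0,10), (0,11) ...
Target (A=9, B=9) not in reachable set → no.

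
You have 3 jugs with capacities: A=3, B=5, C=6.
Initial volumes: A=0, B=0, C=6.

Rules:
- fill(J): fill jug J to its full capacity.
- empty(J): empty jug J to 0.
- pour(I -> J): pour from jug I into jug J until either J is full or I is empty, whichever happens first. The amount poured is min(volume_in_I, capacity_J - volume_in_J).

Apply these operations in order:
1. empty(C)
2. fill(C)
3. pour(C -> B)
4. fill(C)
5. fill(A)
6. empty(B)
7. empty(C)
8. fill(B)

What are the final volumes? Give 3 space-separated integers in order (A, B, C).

Step 1: empty(C) -> (A=0 B=0 C=0)
Step 2: fill(C) -> (A=0 B=0 C=6)
Step 3: pour(C -> B) -> (A=0 B=5 C=1)
Step 4: fill(C) -> (A=0 B=5 C=6)
Step 5: fill(A) -> (A=3 B=5 C=6)
Step 6: empty(B) -> (A=3 B=0 C=6)
Step 7: empty(C) -> (A=3 B=0 C=0)
Step 8: fill(B) -> (A=3 B=5 C=0)

Answer: 3 5 0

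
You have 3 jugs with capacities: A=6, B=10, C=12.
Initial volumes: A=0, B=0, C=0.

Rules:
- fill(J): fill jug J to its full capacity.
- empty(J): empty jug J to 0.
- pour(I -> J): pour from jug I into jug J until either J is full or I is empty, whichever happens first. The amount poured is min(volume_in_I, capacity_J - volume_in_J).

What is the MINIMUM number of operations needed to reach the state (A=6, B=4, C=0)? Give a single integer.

Answer: 2

Derivation:
BFS from (A=0, B=0, C=0). One shortest path:
  1. fill(B) -> (A=0 B=10 C=0)
  2. pour(B -> A) -> (A=6 B=4 C=0)
Reached target in 2 moves.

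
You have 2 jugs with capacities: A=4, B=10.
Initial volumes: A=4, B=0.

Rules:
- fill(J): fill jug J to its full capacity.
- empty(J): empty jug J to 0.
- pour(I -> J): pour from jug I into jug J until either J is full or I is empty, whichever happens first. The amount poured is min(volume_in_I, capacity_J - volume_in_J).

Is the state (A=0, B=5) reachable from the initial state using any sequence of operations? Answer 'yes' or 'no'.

Answer: no

Derivation:
BFS explored all 14 reachable states.
Reachable set includes: (0,0), (0,2), (0,4), (0,6), (0,8), (0,10), (2,0), (2,10), (4,0), (4,2), (4,4), (4,6) ...
Target (A=0, B=5) not in reachable set → no.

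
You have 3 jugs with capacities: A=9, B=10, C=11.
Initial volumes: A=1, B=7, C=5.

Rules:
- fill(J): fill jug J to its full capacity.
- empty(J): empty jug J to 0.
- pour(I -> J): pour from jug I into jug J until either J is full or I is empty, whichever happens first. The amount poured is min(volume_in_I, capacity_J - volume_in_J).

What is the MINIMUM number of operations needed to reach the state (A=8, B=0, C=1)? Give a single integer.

BFS from (A=1, B=7, C=5). One shortest path:
  1. fill(C) -> (A=1 B=7 C=11)
  2. pour(B -> A) -> (A=8 B=0 C=11)
  3. pour(C -> B) -> (A=8 B=10 C=1)
  4. empty(B) -> (A=8 B=0 C=1)
Reached target in 4 moves.

Answer: 4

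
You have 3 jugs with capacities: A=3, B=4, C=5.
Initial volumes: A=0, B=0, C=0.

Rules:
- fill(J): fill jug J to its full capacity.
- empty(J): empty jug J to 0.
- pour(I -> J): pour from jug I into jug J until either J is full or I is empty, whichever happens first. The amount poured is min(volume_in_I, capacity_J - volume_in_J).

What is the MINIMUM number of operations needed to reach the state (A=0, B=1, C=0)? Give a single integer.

BFS from (A=0, B=0, C=0). One shortest path:
  1. fill(B) -> (A=0 B=4 C=0)
  2. pour(B -> A) -> (A=3 B=1 C=0)
  3. empty(A) -> (A=0 B=1 C=0)
Reached target in 3 moves.

Answer: 3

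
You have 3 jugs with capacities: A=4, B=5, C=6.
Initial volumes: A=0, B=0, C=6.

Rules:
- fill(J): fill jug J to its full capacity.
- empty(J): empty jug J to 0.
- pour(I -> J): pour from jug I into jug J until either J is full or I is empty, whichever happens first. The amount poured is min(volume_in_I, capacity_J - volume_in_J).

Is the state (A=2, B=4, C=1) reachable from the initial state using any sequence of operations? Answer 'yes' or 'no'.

Answer: no

Derivation:
BFS explored all 150 reachable states.
Reachable set includes: (0,0,0), (0,0,1), (0,0,2), (0,0,3), (0,0,4), (0,0,5), (0,0,6), (0,1,0), (0,1,1), (0,1,2), (0,1,3), (0,1,4) ...
Target (A=2, B=4, C=1) not in reachable set → no.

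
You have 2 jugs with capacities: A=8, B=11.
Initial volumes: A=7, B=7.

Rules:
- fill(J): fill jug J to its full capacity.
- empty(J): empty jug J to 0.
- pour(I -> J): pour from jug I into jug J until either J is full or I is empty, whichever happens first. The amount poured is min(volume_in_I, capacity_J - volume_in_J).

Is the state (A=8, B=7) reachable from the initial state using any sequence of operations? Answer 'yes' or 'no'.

BFS from (A=7, B=7):
  1. fill(A) -> (A=8 B=7)
Target reached → yes.

Answer: yes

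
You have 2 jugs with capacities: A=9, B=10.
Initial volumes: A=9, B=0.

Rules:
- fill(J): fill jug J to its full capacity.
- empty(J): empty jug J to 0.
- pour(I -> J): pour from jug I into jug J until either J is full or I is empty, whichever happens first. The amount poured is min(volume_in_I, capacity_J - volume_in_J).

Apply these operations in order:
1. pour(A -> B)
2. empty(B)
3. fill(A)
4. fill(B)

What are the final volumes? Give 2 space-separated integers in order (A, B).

Answer: 9 10

Derivation:
Step 1: pour(A -> B) -> (A=0 B=9)
Step 2: empty(B) -> (A=0 B=0)
Step 3: fill(A) -> (A=9 B=0)
Step 4: fill(B) -> (A=9 B=10)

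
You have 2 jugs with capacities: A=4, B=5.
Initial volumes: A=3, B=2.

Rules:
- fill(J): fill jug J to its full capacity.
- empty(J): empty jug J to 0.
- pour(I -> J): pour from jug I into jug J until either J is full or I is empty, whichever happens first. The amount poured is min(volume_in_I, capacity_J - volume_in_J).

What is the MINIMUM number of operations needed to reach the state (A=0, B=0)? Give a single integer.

BFS from (A=3, B=2). One shortest path:
  1. empty(A) -> (A=0 B=2)
  2. empty(B) -> (A=0 B=0)
Reached target in 2 moves.

Answer: 2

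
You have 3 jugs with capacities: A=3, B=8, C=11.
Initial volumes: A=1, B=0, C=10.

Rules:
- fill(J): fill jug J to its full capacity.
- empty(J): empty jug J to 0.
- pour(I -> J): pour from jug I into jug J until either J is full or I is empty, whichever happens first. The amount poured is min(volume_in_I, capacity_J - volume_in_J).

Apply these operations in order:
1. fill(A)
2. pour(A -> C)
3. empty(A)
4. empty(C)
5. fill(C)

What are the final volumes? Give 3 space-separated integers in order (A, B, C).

Answer: 0 0 11

Derivation:
Step 1: fill(A) -> (A=3 B=0 C=10)
Step 2: pour(A -> C) -> (A=2 B=0 C=11)
Step 3: empty(A) -> (A=0 B=0 C=11)
Step 4: empty(C) -> (A=0 B=0 C=0)
Step 5: fill(C) -> (A=0 B=0 C=11)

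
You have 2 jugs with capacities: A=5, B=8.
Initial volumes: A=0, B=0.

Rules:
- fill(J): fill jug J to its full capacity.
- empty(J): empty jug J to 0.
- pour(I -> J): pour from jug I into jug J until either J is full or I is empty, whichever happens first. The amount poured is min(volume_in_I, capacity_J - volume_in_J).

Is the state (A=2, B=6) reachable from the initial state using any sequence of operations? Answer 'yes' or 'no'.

BFS explored all 26 reachable states.
Reachable set includes: (0,0), (0,1), (0,2), (0,3), (0,4), (0,5), (0,6), (0,7), (0,8), (1,0), (1,8), (2,0) ...
Target (A=2, B=6) not in reachable set → no.

Answer: no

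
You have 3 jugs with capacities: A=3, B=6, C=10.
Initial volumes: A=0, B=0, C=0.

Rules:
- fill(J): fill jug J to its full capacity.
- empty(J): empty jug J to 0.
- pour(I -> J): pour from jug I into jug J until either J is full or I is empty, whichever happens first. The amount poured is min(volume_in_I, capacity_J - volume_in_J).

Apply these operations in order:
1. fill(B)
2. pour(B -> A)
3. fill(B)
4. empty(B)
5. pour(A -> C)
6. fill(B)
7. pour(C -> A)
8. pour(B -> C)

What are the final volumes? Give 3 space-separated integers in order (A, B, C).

Step 1: fill(B) -> (A=0 B=6 C=0)
Step 2: pour(B -> A) -> (A=3 B=3 C=0)
Step 3: fill(B) -> (A=3 B=6 C=0)
Step 4: empty(B) -> (A=3 B=0 C=0)
Step 5: pour(A -> C) -> (A=0 B=0 C=3)
Step 6: fill(B) -> (A=0 B=6 C=3)
Step 7: pour(C -> A) -> (A=3 B=6 C=0)
Step 8: pour(B -> C) -> (A=3 B=0 C=6)

Answer: 3 0 6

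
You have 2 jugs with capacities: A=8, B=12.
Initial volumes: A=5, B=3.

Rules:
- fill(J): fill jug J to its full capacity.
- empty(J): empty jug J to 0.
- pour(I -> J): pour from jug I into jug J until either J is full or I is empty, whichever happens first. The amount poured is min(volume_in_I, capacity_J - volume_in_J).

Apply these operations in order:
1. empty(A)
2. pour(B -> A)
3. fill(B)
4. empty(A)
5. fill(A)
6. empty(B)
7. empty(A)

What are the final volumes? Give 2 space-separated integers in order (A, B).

Answer: 0 0

Derivation:
Step 1: empty(A) -> (A=0 B=3)
Step 2: pour(B -> A) -> (A=3 B=0)
Step 3: fill(B) -> (A=3 B=12)
Step 4: empty(A) -> (A=0 B=12)
Step 5: fill(A) -> (A=8 B=12)
Step 6: empty(B) -> (A=8 B=0)
Step 7: empty(A) -> (A=0 B=0)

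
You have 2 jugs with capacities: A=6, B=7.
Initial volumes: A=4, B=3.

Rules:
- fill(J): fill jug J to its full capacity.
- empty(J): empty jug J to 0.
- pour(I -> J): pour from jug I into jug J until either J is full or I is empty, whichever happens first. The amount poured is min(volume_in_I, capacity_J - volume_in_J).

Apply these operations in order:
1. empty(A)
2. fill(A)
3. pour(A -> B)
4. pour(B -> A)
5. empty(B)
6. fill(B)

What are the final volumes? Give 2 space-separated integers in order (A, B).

Step 1: empty(A) -> (A=0 B=3)
Step 2: fill(A) -> (A=6 B=3)
Step 3: pour(A -> B) -> (A=2 B=7)
Step 4: pour(B -> A) -> (A=6 B=3)
Step 5: empty(B) -> (A=6 B=0)
Step 6: fill(B) -> (A=6 B=7)

Answer: 6 7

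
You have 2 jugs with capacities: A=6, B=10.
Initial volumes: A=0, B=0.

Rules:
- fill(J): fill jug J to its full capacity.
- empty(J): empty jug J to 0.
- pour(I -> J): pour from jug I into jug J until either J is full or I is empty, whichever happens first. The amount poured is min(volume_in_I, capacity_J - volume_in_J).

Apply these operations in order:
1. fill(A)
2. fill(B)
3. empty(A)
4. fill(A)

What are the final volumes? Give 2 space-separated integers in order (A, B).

Step 1: fill(A) -> (A=6 B=0)
Step 2: fill(B) -> (A=6 B=10)
Step 3: empty(A) -> (A=0 B=10)
Step 4: fill(A) -> (A=6 B=10)

Answer: 6 10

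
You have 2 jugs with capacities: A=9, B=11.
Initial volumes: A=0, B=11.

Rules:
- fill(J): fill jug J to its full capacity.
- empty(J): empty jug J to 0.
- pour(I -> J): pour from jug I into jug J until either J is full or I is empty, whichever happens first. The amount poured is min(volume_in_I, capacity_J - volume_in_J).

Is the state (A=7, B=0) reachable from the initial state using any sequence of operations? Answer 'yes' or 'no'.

BFS from (A=0, B=11):
  1. fill(A) -> (A=9 B=11)
  2. empty(B) -> (A=9 B=0)
  3. pour(A -> B) -> (A=0 B=9)
  4. fill(A) -> (A=9 B=9)
  5. pour(A -> B) -> (A=7 B=11)
  6. empty(B) -> (A=7 B=0)
Target reached → yes.

Answer: yes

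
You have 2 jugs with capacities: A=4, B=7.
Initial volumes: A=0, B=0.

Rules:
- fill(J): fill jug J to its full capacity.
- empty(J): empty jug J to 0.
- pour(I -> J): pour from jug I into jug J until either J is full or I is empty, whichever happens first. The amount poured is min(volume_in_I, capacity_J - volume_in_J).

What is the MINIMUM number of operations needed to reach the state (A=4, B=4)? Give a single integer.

BFS from (A=0, B=0). One shortest path:
  1. fill(A) -> (A=4 B=0)
  2. pour(A -> B) -> (A=0 B=4)
  3. fill(A) -> (A=4 B=4)
Reached target in 3 moves.

Answer: 3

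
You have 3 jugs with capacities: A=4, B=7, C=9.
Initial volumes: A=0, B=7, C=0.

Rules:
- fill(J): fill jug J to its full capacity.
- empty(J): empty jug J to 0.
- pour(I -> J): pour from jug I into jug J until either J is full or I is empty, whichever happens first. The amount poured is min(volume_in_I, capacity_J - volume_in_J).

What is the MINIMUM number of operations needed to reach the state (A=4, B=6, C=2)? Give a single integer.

Answer: 6

Derivation:
BFS from (A=0, B=7, C=0). One shortest path:
  1. fill(C) -> (A=0 B=7 C=9)
  2. pour(B -> A) -> (A=4 B=3 C=9)
  3. empty(A) -> (A=0 B=3 C=9)
  4. pour(B -> A) -> (A=3 B=0 C=9)
  5. pour(C -> B) -> (A=3 B=7 C=2)
  6. pour(B -> A) -> (A=4 B=6 C=2)
Reached target in 6 moves.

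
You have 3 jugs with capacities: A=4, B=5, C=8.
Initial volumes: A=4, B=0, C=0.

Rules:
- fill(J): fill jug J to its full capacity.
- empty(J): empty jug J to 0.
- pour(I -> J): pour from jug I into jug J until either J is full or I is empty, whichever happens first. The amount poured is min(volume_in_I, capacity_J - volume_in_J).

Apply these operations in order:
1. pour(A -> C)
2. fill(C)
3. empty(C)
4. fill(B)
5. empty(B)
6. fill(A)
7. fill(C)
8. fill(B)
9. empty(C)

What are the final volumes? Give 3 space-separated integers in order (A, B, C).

Answer: 4 5 0

Derivation:
Step 1: pour(A -> C) -> (A=0 B=0 C=4)
Step 2: fill(C) -> (A=0 B=0 C=8)
Step 3: empty(C) -> (A=0 B=0 C=0)
Step 4: fill(B) -> (A=0 B=5 C=0)
Step 5: empty(B) -> (A=0 B=0 C=0)
Step 6: fill(A) -> (A=4 B=0 C=0)
Step 7: fill(C) -> (A=4 B=0 C=8)
Step 8: fill(B) -> (A=4 B=5 C=8)
Step 9: empty(C) -> (A=4 B=5 C=0)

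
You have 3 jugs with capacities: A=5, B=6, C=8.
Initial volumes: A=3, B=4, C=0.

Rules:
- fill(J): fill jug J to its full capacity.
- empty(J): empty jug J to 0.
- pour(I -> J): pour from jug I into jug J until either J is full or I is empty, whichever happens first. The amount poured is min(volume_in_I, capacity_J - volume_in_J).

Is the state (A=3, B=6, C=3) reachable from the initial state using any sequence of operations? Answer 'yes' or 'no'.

BFS from (A=3, B=4, C=0):
  1. pour(A -> C) -> (A=0 B=4 C=3)
  2. fill(A) -> (A=5 B=4 C=3)
  3. pour(A -> B) -> (A=3 B=6 C=3)
Target reached → yes.

Answer: yes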